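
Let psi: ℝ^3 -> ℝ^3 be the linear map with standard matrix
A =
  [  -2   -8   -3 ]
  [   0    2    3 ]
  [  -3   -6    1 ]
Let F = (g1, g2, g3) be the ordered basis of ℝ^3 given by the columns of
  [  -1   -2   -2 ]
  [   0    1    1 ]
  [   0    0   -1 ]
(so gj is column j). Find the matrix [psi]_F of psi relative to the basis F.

[[-2, 0, 3], [3, 2, -2], [-3, 0, 1]]

The j-th column of [psi]_F is [psi(gj)]_F.
psi(g1) = A g1 = <2, 0, 3> = -2g1 + 3g2 - 3g3, so column 1 is <-2, 3, -3>.
Repeating for g2, g3 and assembling the columns gives [[-2, 0, 3], [3, 2, -2], [-3, 0, 1]].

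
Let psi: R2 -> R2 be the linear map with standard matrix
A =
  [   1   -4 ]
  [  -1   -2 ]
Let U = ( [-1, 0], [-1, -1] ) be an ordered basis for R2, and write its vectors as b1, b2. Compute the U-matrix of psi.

Let P have columns b1, b2. Then [psi]_U = P^(-1) A P.
Here det P = 1, so P^(-1) is integer; computing A P first and then P^(-1)(A P) gives [[2, 0], [-1, -3]].

[[2, 0], [-1, -3]]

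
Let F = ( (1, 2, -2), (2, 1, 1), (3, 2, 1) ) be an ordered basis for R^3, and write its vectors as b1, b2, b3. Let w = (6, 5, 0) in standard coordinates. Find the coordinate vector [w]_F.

We seek scalars with c_1 b1 + ... + c_3 b3 = w; equivalently solve M c = w where the columns of M are b1, ..., b3.
Solving this 3x3 system gives c = (1, 1, 1).
Check: b1 + b2 + b3 = (6, 5, 0).

(1, 1, 1)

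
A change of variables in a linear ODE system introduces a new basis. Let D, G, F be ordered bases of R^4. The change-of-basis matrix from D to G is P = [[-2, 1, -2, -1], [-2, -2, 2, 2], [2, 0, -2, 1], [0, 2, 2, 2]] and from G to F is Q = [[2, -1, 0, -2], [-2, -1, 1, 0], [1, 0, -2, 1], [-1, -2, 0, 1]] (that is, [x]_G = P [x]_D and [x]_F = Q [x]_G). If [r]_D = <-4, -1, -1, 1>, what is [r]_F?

Composing the changes, [r]_F = Q P [r]_D.
Q P = [[-2, 0, -10, -8], [8, 0, 0, 1], [-6, 3, 4, -1], [6, 5, 0, -1]]; applying this to <-4, -1, -1, 1> gives <10, -31, 16, -30>.

<10, -31, 16, -30>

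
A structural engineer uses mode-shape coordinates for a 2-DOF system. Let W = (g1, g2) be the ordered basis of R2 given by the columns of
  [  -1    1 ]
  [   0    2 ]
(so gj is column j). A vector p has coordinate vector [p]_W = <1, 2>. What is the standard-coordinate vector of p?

By definition p = g1 + 2g2.
Summing componentwise gives <1, 4>.

<1, 4>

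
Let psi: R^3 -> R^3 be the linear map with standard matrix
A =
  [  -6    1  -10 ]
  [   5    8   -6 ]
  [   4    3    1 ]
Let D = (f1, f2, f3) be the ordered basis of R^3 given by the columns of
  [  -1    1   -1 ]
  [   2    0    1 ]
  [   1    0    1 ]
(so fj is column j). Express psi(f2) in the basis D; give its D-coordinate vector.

Compute psi(f2) = A f2 = [-6, 5, 4] in standard coordinates.
Then write this in D-coordinates: solve for y in y_1 f1 + ... + y_3 f3 = [-6, 5, 4].
This gives y = [1, -2, 3], which is column 2 of [psi]_D.

[1, -2, 3]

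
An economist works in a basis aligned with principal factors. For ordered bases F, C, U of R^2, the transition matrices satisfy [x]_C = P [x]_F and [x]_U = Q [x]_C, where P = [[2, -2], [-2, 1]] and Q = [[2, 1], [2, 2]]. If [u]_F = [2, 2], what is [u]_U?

[-2, -4]

Composing the changes, [u]_U = Q P [u]_F.
Q P = [[2, -3], [0, -2]]; applying this to [2, 2] gives [-2, -4].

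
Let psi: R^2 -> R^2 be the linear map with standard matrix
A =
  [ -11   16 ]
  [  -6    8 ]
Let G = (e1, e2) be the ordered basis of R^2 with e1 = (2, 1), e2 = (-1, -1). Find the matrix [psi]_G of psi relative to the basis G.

Let P have columns e1, e2. Then [psi]_G = P^(-1) A P.
Here det P = -1, so P^(-1) is integer; computing A P first and then P^(-1)(A P) gives [[-2, -3], [2, -1]].

[[-2, -3], [2, -1]]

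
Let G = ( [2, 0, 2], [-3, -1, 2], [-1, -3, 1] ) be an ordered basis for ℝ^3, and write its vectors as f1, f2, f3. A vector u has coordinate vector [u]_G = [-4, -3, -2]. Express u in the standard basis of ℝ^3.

The coordinates say u = -4f1 - 3f2 - 2f3; adding the scaled basis vectors gives [3, 9, -16].

[3, 9, -16]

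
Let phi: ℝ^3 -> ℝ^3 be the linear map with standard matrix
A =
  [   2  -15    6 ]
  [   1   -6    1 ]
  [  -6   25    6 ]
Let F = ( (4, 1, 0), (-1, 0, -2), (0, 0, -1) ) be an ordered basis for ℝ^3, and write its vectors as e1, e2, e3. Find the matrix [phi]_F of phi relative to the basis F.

Let P have columns e1, ..., e3. Then [phi]_F = P^(-1) A P.
Here det P = -1, so P^(-1) is integer; computing A P first and then P^(-1)(A P) gives [[-2, -3, -1], [-1, 2, 2], [1, 2, 2]].

[[-2, -3, -1], [-1, 2, 2], [1, 2, 2]]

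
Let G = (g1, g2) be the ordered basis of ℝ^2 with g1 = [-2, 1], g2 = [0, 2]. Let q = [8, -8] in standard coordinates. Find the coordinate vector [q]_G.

[-4, -2]

[q]_G is the unique c with M c = q, where M has columns g1, g2.
System: -2c_1 + 0c_2 = 8, c_1 + 2c_2 = -8; solving gives c_1 = -4, c_2 = -2.
Check: -4g1 - 2g2 = [8, -8].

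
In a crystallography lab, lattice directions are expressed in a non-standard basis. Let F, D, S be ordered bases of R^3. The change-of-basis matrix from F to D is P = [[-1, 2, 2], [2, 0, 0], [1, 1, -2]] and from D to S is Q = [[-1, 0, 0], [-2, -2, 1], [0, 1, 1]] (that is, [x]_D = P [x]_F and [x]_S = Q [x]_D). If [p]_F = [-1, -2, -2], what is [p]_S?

[7, 19, -1]

Apply P to get D-coordinates [-7, -2, 1], then Q to get S-coordinates.
The result is [p]_S = [7, 19, -1].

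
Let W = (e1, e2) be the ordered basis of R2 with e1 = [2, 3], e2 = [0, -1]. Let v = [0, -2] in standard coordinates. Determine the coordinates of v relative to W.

[v]_W is the unique c with M c = v, where M has columns e1, e2.
System: 2c_1 + 0c_2 = 0, 3c_1 - c_2 = -2; solving gives c_1 = 0, c_2 = 2.
Check: 0·e1 + 2e2 = [0, -2].

[0, 2]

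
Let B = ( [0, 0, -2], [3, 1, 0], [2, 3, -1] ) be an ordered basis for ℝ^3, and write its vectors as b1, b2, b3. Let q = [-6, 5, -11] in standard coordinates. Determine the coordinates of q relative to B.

Write q = c_1 b1 + ... + c_3 b3 and solve for the c_i.
Row-reducing the augmented matrix [M | q] gives c = (4, -4, 3).
Check: 4b1 - 4b2 + 3b3 = [-6, 5, -11].

[4, -4, 3]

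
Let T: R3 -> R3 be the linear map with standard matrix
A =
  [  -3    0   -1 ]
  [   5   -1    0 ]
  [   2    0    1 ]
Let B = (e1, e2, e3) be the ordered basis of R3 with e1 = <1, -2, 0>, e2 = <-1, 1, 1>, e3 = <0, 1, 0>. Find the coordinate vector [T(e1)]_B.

<-1, 2, 3>

Compute T(e1) = A e1 = <-3, 7, 2> in standard coordinates.
Then write this in B-coordinates: solve for y in y_1 e1 + ... + y_3 e3 = <-3, 7, 2>.
This gives y = <-1, 2, 3>, which is column 1 of [T]_B.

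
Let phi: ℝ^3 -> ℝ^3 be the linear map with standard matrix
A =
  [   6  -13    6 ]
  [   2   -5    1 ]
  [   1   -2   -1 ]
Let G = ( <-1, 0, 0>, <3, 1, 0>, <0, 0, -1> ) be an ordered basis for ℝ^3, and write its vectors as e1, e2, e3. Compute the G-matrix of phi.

With P the matrix whose columns are e1, ..., e3, [phi]_G = P^(-1) A P.
Column by column: phi(e1) = A e1 = <-6, -2, -1>; its G-coordinates <0, -2, 1> give column 1.
Continuing for each basis vector yields [phi]_G = [[0, -2, 3], [-2, 1, -1], [1, -1, -1]].

[[0, -2, 3], [-2, 1, -1], [1, -1, -1]]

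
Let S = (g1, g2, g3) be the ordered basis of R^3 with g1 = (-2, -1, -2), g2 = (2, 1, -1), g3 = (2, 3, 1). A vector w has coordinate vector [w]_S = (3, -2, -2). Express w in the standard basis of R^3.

(-14, -11, -6)

The coordinates say w = 3g1 - 2g2 - 2g3; adding the scaled basis vectors gives (-14, -11, -6).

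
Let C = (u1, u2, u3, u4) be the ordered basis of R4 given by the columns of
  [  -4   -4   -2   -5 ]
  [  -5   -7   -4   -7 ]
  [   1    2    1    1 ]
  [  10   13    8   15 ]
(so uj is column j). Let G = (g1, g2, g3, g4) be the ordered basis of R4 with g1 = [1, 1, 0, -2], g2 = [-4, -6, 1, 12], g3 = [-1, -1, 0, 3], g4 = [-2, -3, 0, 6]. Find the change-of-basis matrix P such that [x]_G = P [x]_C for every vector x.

Column j of P is [uj]_G, since P maps C-coordinates to G-coordinates.
Expressing u1 in G: u1 = -2g1 + g2 + 0·g3 - g4, so column 1 of P is [-2, 1, 0, -1].
Doing the same for each uj gives P = [[-2, 1, 2, 0], [1, 2, 1, 1], [0, -1, 0, 1], [-1, -1, 0, 0]].

[[-2, 1, 2, 0], [1, 2, 1, 1], [0, -1, 0, 1], [-1, -1, 0, 0]]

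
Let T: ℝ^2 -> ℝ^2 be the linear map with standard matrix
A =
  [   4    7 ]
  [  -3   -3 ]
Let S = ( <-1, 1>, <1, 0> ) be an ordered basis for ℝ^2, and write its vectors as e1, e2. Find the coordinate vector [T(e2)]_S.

<-3, 1>

Column 2 of [T]_S is the S-coordinate vector of T(e2).
In standard coordinates T(e2) = A e2 = <4, -3>.
Converting to S: <4, -3> = -3e1 + e2, so the coordinate vector is <-3, 1>.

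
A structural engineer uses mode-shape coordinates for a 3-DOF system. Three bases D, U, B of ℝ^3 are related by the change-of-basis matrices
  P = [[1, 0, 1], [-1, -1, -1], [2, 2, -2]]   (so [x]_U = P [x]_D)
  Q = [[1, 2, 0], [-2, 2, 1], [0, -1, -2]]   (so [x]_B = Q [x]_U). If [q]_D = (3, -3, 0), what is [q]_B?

(3, -6, 0)

Apply P to get U-coordinates (3, 0, 0), then Q to get B-coordinates.
The result is [q]_B = (3, -6, 0).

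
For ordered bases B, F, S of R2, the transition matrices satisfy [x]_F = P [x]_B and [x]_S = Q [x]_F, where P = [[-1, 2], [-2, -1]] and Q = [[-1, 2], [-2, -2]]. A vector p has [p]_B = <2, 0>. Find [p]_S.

<-6, 12>

Apply P to get F-coordinates <-2, -4>, then Q to get S-coordinates.
The result is [p]_S = <-6, 12>.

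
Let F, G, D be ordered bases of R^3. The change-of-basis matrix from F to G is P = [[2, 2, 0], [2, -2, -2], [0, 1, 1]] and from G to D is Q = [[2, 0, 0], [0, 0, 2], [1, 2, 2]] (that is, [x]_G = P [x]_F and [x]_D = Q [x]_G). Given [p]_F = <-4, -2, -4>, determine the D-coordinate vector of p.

<-24, -12, -16>

First [p]_G = P [p]_F = <-12, 4, -6>.
Then [p]_D = Q [p]_G = <-24, -12, -16>.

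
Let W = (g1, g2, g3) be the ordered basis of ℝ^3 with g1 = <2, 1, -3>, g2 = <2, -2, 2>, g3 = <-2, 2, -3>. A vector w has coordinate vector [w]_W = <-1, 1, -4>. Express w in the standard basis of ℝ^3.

By definition w = -g1 + g2 - 4g3.
Summing componentwise gives <8, -11, 17>.

<8, -11, 17>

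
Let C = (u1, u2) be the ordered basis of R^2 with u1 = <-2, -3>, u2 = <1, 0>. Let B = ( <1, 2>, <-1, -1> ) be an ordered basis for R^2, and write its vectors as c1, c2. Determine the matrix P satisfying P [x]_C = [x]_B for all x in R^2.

Column j of P is [uj]_B, since P maps C-coordinates to B-coordinates.
Expressing u1 in B: u1 = -c1 + c2, so column 1 of P is <-1, 1>.
Doing the same for each uj gives P = [[-1, -1], [1, -2]].

[[-1, -1], [1, -2]]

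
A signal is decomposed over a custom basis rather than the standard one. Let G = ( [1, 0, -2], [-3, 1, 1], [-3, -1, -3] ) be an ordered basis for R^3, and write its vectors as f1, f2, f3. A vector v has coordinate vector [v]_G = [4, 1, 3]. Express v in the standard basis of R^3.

[-8, -2, -16]

v = M [v]_G, where M has columns f1, ..., f3.
Carrying out the matrix-vector product, v = [-8, -2, -16].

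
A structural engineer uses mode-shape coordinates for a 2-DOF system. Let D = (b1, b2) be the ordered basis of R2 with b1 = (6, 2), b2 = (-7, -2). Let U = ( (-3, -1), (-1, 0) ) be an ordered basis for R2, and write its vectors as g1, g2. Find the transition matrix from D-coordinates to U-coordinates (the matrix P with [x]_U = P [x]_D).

[[-2, 2], [0, 1]]

Column j of P is [bj]_U, since P maps D-coordinates to U-coordinates.
Expressing b1 in U: b1 = -2g1 + 0·g2, so column 1 of P is (-2, 0).
Doing the same for each bj gives P = [[-2, 2], [0, 1]].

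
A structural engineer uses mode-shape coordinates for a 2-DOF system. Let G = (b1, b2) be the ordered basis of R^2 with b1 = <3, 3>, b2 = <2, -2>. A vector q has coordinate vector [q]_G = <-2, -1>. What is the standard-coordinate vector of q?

<-8, -4>

By definition q = -2b1 - b2.
Summing componentwise gives <-8, -4>.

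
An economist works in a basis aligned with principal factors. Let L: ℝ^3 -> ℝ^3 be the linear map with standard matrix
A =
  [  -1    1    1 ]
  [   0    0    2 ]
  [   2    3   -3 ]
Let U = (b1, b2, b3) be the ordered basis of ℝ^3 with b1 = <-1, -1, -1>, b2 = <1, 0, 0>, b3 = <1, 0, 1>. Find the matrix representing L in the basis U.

With P the matrix whose columns are b1, ..., b3, [L]_U = P^(-1) A P.
Column by column: L(b1) = A b1 = <-1, -2, -2>; its U-coordinates <2, 1, 0> give column 1.
Continuing for each basis vector yields [L]_U = [[2, 0, -2], [1, -3, 1], [0, 2, -3]].

[[2, 0, -2], [1, -3, 1], [0, 2, -3]]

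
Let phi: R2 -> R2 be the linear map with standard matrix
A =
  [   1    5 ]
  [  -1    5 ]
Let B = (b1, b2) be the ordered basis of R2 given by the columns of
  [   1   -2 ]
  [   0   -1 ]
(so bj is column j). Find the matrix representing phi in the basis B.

Let P have columns b1, b2. Then [phi]_B = P^(-1) A P.
Here det P = -1, so P^(-1) is integer; computing A P first and then P^(-1)(A P) gives [[3, -1], [1, 3]].

[[3, -1], [1, 3]]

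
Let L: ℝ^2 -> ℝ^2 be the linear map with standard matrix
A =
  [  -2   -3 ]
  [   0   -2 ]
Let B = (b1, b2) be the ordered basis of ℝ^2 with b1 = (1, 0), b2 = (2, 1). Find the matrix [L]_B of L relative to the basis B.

Let P have columns b1, b2. Then [L]_B = P^(-1) A P.
Here det P = 1, so P^(-1) is integer; computing A P first and then P^(-1)(A P) gives [[-2, -3], [0, -2]].

[[-2, -3], [0, -2]]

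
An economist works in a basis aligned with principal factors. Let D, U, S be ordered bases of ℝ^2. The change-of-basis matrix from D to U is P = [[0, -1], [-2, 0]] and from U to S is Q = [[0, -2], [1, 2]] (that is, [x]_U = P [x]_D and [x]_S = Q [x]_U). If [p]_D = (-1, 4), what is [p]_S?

Apply P to get U-coordinates (-4, 2), then Q to get S-coordinates.
The result is [p]_S = (-4, 0).

(-4, 0)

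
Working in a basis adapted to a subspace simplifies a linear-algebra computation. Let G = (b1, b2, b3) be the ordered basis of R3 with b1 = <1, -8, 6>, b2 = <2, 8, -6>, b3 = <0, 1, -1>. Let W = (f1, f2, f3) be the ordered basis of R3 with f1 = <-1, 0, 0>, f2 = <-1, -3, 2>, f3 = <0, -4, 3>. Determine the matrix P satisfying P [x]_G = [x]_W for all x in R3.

Column j of P is [bj]_W, since P maps G-coordinates to W-coordinates.
Expressing b1 in W: b1 = -f1 + 0·f2 + 2f3, so column 1 of P is <-1, 0, 2>.
Doing the same for each bj gives P = [[-1, -2, -1], [0, 0, 1], [2, -2, -1]].

[[-1, -2, -1], [0, 0, 1], [2, -2, -1]]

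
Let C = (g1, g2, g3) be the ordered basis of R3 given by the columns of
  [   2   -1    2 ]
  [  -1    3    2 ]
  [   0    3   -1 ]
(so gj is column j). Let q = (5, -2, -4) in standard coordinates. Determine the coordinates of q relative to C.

(1, -1, 1)

Write q = c_1 g1 + ... + c_3 g3 and solve for the c_i.
Row-reducing the augmented matrix [M | q] gives c = (1, -1, 1).
Check: g1 - g2 + g3 = (5, -2, -4).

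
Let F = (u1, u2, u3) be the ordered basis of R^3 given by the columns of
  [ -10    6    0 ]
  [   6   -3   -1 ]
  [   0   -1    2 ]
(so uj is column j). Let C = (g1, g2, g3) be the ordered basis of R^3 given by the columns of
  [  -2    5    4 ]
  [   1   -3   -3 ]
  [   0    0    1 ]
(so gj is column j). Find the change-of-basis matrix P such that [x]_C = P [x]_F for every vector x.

[[0, 0, -1], [-2, 2, -2], [0, -1, 2]]

Let M have columns uj and N have columns gj. Then for every x, N [x]_C = x = M [x]_F, so P = N^(-1) M.
Since det N = 1, N^(-1) has integer entries; multiplying gives P = [[0, 0, -1], [-2, 2, -2], [0, -1, 2]].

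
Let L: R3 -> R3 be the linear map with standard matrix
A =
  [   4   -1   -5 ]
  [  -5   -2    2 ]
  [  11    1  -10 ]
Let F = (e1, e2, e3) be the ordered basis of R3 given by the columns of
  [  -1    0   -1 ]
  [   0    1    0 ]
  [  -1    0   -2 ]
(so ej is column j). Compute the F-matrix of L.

The j-th column of [L]_F is [L(ej)]_F.
L(e1) = A e1 = <1, 3, -1> = -3e1 + 3e2 + 2e3, so column 1 is <-3, 3, 2>.
Repeating for e2, e3 and assembling the columns gives [[-3, 3, -3], [3, -2, 1], [2, -2, -3]].

[[-3, 3, -3], [3, -2, 1], [2, -2, -3]]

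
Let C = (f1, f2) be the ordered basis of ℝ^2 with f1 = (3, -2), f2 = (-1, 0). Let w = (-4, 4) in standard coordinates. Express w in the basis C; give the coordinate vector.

(-2, -2)

[w]_C is the unique c with M c = w, where M has columns f1, f2.
System: 3c_1 - c_2 = -4, -2c_1 + 0c_2 = 4; solving gives c_1 = -2, c_2 = -2.
Check: -2f1 - 2f2 = (-4, 4).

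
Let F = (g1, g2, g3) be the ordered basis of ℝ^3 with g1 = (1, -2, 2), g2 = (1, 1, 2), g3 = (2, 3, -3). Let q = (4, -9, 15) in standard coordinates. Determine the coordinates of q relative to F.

(4, 2, -1)

[q]_F is the unique c with M c = q, where M has columns g1, ..., g3.
Row-reducing the augmented matrix [M | q] gives c = (4, 2, -1).
Check: 4g1 + 2g2 - g3 = (4, -9, 15).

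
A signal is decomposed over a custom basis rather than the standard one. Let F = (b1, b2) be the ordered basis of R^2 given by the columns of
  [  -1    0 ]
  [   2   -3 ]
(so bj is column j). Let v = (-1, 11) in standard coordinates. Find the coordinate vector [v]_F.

[v]_F is the unique c with M c = v, where M has columns b1, b2.
System: -c_1 + 0c_2 = -1, 2c_1 - 3c_2 = 11; solving gives c_1 = 1, c_2 = -3.
Check: b1 - 3b2 = (-1, 11).

(1, -3)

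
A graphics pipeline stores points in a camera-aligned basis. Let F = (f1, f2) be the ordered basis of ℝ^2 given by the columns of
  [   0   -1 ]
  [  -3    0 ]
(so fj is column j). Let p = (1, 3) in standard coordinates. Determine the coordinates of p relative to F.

We seek scalars with c_1 f1 + c_2 f2 = p; equivalently solve M c = p where the columns of M are f1, f2.
System: 0c_1 - c_2 = 1, -3c_1 + 0c_2 = 3; solving gives c_1 = -1, c_2 = -1.
Check: -f1 - f2 = (1, 3).

(-1, -1)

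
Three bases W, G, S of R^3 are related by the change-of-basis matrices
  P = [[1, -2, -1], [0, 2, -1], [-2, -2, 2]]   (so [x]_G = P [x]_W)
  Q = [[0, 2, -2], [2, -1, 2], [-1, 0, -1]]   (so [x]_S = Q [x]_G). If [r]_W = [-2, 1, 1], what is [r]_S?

Composing the changes, [r]_S = Q P [r]_W.
Q P = [[4, 8, -6], [-2, -10, 3], [1, 4, -1]]; applying this to [-2, 1, 1] gives [-6, -3, 1].

[-6, -3, 1]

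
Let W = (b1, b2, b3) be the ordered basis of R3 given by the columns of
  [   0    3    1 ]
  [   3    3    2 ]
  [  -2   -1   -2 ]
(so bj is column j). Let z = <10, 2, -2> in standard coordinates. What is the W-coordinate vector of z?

We seek scalars with c_1 b1 + ... + c_3 b3 = z; equivalently solve M c = z where the columns of M are b1, ..., b3.
Solving this 3x3 system gives c = (-4, 2, 4).
Check: -4b1 + 2b2 + 4b3 = <10, 2, -2>.

<-4, 2, 4>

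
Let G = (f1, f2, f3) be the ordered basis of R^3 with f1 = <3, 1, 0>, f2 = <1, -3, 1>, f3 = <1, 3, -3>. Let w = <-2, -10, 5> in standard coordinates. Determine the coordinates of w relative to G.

[w]_G is the unique c with M c = w, where M has columns f1, ..., f3.
Solving this 3x3 system gives c = (-1, 2, -1).
Check: -f1 + 2f2 - f3 = <-2, -10, 5>.

<-1, 2, -1>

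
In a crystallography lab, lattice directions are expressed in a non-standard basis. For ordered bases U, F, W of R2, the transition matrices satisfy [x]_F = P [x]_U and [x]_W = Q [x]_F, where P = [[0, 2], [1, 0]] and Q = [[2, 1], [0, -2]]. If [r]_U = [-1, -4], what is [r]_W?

[-17, 2]

First [r]_F = P [r]_U = [-8, -1].
Then [r]_W = Q [r]_F = [-17, 2].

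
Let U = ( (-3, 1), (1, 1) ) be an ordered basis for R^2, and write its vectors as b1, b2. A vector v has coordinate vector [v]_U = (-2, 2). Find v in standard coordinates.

By definition v = -2b1 + 2b2.
Summing componentwise gives (8, 0).

(8, 0)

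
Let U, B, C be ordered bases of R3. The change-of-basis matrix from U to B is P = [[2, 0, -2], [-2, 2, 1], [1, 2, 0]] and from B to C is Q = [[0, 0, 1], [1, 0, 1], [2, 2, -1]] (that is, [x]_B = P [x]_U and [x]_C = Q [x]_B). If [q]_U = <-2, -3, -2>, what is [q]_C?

<-8, -8, 0>

Composing the changes, [q]_C = Q P [q]_U.
Q P = [[1, 2, 0], [3, 2, -2], [-1, 2, -2]]; applying this to <-2, -3, -2> gives <-8, -8, 0>.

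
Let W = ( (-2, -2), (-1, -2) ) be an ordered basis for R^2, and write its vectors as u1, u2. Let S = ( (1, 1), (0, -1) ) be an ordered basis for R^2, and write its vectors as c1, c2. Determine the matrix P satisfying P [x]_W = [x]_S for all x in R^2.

Take x = uj: its W-coordinates are the j-th standard unit vector, so P e_j — column j of P — equals [uj]_S.
u1 = -2c1 + 0·c2, giving column 1 = (-2, 0); repeating for each j gives P = [[-2, -1], [0, 1]].

[[-2, -1], [0, 1]]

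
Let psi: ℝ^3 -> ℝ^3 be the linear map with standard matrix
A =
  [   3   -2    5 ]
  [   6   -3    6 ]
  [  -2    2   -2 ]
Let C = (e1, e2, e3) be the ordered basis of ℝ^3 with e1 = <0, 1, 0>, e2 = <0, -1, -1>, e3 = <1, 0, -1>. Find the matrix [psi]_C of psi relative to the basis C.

[[-3, 0, 2], [0, 3, 2], [-2, -3, -2]]

Let P have columns e1, ..., e3. Then [psi]_C = P^(-1) A P.
Here det P = -1, so P^(-1) is integer; computing A P first and then P^(-1)(A P) gives [[-3, 0, 2], [0, 3, 2], [-2, -3, -2]].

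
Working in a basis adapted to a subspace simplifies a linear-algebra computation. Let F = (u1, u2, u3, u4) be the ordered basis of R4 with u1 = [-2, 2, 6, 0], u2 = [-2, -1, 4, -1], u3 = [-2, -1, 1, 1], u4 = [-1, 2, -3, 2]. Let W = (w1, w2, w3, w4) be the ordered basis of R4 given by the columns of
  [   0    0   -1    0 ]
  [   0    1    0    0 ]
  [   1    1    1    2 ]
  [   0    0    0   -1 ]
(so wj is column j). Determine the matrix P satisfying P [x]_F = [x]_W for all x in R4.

[[2, 1, 2, -2], [2, -1, -1, 2], [2, 2, 2, 1], [0, 1, -1, -2]]

Let M have columns uj and N have columns wj. Then for every x, N [x]_W = x = M [x]_F, so P = N^(-1) M.
Since det N = -1, N^(-1) has integer entries; multiplying gives P = [[2, 1, 2, -2], [2, -1, -1, 2], [2, 2, 2, 1], [0, 1, -1, -2]].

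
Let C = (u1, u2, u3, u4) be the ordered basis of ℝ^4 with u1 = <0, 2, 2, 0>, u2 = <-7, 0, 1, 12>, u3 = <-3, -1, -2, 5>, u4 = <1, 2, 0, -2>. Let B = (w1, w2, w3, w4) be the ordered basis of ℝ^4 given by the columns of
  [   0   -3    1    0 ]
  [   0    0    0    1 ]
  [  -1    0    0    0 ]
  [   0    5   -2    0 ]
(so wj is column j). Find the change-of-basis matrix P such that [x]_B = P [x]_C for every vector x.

[[-2, -1, 2, 0], [0, 2, 1, 0], [0, -1, 0, 1], [2, 0, -1, 2]]

Column j of P is [uj]_B, since P maps C-coordinates to B-coordinates.
Expressing u1 in B: u1 = -2w1 + 0·w2 + 0·w3 + 2w4, so column 1 of P is <-2, 0, 0, 2>.
Doing the same for each uj gives P = [[-2, -1, 2, 0], [0, 2, 1, 0], [0, -1, 0, 1], [2, 0, -1, 2]].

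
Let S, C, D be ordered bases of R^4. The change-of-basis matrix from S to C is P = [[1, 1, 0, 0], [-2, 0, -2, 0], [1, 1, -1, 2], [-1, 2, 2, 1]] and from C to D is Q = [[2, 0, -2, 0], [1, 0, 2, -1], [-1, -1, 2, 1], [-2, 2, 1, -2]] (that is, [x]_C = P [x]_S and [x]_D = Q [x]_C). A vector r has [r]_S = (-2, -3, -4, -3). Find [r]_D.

(4, -4, -36, 57)

Composing the changes, [r]_D = Q P [r]_S.
Q P = [[0, 0, 2, -4], [4, 1, -4, 3], [2, 3, 2, 5], [-3, -5, -9, 0]]; applying this to (-2, -3, -4, -3) gives (4, -4, -36, 57).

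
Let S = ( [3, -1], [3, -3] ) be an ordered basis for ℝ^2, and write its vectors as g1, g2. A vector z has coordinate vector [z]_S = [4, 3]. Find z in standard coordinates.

[21, -13]

The coordinates say z = 4g1 + 3g2; adding the scaled basis vectors gives [21, -13].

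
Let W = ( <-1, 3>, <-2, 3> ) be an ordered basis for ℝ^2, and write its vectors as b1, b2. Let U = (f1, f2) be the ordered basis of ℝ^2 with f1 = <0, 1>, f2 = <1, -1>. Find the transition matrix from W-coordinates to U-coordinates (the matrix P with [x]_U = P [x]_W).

[[2, 1], [-1, -2]]

Let M have columns bj and N have columns fj. Then for every x, N [x]_U = x = M [x]_W, so P = N^(-1) M.
Since det N = -1, N^(-1) has integer entries; multiplying gives P = [[2, 1], [-1, -2]].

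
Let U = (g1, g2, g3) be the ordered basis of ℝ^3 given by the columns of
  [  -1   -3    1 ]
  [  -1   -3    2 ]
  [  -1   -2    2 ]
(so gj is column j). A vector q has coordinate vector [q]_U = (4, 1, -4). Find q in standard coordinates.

q = M [q]_U, where M has columns g1, ..., g3.
Carrying out the matrix-vector product, q = (-11, -15, -14).

(-11, -15, -14)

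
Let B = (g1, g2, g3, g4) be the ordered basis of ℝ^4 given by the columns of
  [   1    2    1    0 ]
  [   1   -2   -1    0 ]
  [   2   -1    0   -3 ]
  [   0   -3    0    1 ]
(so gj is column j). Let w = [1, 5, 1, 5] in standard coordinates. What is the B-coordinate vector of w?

[w]_B is the unique c with M c = w, where M has columns g1, ..., g4.
Solving this 4x4 system gives c = (3, -1, 0, 2).
Check: 3g1 - g2 + 0·g3 + 2g4 = [1, 5, 1, 5].

[3, -1, 0, 2]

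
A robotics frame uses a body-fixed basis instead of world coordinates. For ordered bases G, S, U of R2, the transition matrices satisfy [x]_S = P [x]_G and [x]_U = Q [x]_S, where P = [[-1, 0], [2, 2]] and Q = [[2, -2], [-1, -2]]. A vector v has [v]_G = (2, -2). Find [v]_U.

(-4, 2)

Composing the changes, [v]_U = Q P [v]_G.
Q P = [[-6, -4], [-3, -4]]; applying this to (2, -2) gives (-4, 2).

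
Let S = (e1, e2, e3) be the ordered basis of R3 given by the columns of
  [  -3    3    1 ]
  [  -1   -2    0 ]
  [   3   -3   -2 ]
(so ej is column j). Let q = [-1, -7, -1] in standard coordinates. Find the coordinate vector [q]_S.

[3, 2, 2]

[q]_S is the unique c with M c = q, where M has columns e1, ..., e3.
Solving this 3x3 system gives c = (3, 2, 2).
Check: 3e1 + 2e2 + 2e3 = [-1, -7, -1].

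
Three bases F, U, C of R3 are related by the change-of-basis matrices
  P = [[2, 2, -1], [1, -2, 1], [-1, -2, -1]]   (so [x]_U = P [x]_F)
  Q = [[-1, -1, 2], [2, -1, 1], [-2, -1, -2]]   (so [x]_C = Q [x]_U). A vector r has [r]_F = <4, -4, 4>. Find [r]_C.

Composing the changes, [r]_C = Q P [r]_F.
Q P = [[-5, -4, -2], [2, 4, -4], [-3, 2, 3]]; applying this to <4, -4, 4> gives <-12, -24, -8>.

<-12, -24, -8>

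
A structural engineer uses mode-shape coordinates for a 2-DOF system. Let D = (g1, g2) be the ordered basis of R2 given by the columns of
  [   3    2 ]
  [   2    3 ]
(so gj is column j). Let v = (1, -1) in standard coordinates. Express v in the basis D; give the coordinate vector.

Write v = c_1 g1 + c_2 g2 and solve for the c_i.
System: 3c_1 + 2c_2 = 1, 2c_1 + 3c_2 = -1; solving gives c_1 = 1, c_2 = -1.
Check: g1 - g2 = (1, -1).

(1, -1)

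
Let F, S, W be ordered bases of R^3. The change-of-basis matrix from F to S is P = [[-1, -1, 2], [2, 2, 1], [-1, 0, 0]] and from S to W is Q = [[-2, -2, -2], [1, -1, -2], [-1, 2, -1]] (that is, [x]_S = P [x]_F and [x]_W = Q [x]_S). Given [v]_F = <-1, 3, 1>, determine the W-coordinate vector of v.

<-12, -7, 9>

First [v]_S = P [v]_F = <0, 5, 1>.
Then [v]_W = Q [v]_S = <-12, -7, 9>.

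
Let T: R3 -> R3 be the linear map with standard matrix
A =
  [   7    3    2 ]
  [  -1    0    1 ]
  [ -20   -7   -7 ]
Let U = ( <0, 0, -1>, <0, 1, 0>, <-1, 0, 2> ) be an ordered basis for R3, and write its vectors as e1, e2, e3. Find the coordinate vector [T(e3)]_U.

<0, 3, 3>

Compute T(e3) = A e3 = <-3, 3, 6> in standard coordinates.
Then write this in U-coordinates: solve for y in y_1 e1 + ... + y_3 e3 = <-3, 3, 6>.
This gives y = <0, 3, 3>, which is column 3 of [T]_U.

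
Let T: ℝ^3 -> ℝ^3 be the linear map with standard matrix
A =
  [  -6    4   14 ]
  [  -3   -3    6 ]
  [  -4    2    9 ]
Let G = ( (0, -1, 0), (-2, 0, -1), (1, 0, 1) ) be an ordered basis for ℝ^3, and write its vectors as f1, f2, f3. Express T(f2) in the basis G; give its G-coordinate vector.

(0, 1, 0)

Compute T(f2) = A f2 = (-2, 0, -1) in standard coordinates.
Then write this in G-coordinates: solve for y in y_1 f1 + ... + y_3 f3 = (-2, 0, -1).
This gives y = (0, 1, 0), which is column 2 of [T]_G.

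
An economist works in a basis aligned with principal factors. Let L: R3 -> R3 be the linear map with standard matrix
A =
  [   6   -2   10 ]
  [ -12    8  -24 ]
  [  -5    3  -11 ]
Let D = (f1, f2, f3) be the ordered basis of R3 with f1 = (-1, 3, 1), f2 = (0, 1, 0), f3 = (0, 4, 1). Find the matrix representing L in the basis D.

[[2, 2, -2], [2, -2, 2], [1, 1, 3]]

With P the matrix whose columns are f1, ..., f3, [L]_D = P^(-1) A P.
Column by column: L(f1) = A f1 = (-2, 12, 3); its D-coordinates (2, 2, 1) give column 1.
Continuing for each basis vector yields [L]_D = [[2, 2, -2], [2, -2, 2], [1, 1, 3]].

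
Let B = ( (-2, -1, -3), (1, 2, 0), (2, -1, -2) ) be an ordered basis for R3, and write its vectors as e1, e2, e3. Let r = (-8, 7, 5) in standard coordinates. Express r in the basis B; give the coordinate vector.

(1, 2, -4)

We seek scalars with c_1 e1 + ... + c_3 e3 = r; equivalently solve M c = r where the columns of M are e1, ..., e3.
Gaussian elimination on [M | r] yields c = (1, 2, -4).
Check: e1 + 2e2 - 4e3 = (-8, 7, 5).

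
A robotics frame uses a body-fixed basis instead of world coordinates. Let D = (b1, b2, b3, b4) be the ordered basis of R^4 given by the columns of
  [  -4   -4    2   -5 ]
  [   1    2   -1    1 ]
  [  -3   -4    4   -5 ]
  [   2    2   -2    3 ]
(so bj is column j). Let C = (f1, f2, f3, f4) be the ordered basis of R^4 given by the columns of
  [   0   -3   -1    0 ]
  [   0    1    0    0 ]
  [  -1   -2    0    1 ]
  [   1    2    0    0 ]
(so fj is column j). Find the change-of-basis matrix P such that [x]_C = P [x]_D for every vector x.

Let M have columns bj and N have columns fj. Then for every x, N [x]_C = x = M [x]_D, so P = N^(-1) M.
Since det N = -1, N^(-1) has integer entries; multiplying gives P = [[0, -2, 0, 1], [1, 2, -1, 1], [1, -2, 1, 2], [-1, -2, 2, -2]].

[[0, -2, 0, 1], [1, 2, -1, 1], [1, -2, 1, 2], [-1, -2, 2, -2]]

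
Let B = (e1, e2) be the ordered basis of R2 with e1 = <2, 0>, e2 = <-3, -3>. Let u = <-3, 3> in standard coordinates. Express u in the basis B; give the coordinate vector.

We seek scalars with c_1 e1 + c_2 e2 = u; equivalently solve M c = u where the columns of M are e1, e2.
System: 2c_1 - 3c_2 = -3, 0c_1 - 3c_2 = 3; solving gives c_1 = -3, c_2 = -1.
Check: -3e1 - e2 = <-3, 3>.

<-3, -1>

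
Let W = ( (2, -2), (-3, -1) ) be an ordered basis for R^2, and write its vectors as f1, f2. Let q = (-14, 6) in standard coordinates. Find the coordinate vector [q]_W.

(-4, 2)

[q]_W is the unique c with M c = q, where M has columns f1, f2.
System: 2c_1 - 3c_2 = -14, -2c_1 - c_2 = 6; solving gives c_1 = -4, c_2 = 2.
Check: -4f1 + 2f2 = (-14, 6).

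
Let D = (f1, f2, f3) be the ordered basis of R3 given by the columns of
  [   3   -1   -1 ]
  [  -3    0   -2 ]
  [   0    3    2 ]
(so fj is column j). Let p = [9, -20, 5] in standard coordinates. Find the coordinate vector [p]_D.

Write p = c_1 f1 + ... + c_3 f3 and solve for the c_i.
Solving this 3x3 system gives c = (4, -1, 4).
Check: 4f1 - f2 + 4f3 = [9, -20, 5].

[4, -1, 4]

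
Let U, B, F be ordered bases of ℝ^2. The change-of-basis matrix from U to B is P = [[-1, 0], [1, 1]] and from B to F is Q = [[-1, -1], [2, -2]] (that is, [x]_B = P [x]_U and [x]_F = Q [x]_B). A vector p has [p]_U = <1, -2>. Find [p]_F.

First [p]_B = P [p]_U = <-1, -1>.
Then [p]_F = Q [p]_B = <2, 0>.

<2, 0>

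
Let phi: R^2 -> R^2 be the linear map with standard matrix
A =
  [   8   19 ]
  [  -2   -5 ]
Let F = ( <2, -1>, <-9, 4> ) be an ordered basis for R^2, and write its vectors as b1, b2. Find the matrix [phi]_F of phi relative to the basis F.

[[3, 2], [1, 0]]

Let P have columns b1, b2. Then [phi]_F = P^(-1) A P.
Here det P = -1, so P^(-1) is integer; computing A P first and then P^(-1)(A P) gives [[3, 2], [1, 0]].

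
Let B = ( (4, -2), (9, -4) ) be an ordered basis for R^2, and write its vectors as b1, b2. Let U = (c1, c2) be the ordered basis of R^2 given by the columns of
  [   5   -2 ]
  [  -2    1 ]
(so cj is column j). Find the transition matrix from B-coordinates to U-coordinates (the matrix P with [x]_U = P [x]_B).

Let M have columns bj and N have columns cj. Then for every x, N [x]_U = x = M [x]_B, so P = N^(-1) M.
Since det N = 1, N^(-1) has integer entries; multiplying gives P = [[0, 1], [-2, -2]].

[[0, 1], [-2, -2]]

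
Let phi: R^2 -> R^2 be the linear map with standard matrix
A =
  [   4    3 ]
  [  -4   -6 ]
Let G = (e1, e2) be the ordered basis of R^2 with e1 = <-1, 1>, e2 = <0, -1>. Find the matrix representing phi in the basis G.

With P the matrix whose columns are e1, e2, [phi]_G = P^(-1) A P.
Column by column: phi(e1) = A e1 = <-1, -2>; its G-coordinates <1, 3> give column 1.
Continuing for each basis vector yields [phi]_G = [[1, 3], [3, -3]].

[[1, 3], [3, -3]]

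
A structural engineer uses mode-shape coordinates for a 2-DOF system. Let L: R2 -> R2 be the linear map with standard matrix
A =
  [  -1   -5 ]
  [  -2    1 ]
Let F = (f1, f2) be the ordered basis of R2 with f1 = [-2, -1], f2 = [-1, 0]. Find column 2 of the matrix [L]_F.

Column 2 of [L]_F is the F-coordinate vector of L(f2).
In standard coordinates L(f2) = A f2 = [1, 2].
Converting to F: [1, 2] = -2f1 + 3f2, so the coordinate vector is [-2, 3].

[-2, 3]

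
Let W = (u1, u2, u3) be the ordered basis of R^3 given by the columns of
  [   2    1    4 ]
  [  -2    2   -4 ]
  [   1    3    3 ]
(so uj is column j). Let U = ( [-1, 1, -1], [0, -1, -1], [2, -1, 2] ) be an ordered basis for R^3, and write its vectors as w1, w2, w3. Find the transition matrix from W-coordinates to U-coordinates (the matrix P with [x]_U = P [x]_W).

Let M have columns uj and N have columns wj. Then for every x, N [x]_U = x = M [x]_W, so P = N^(-1) M.
Since det N = -1, N^(-1) has integer entries; multiplying gives P = [[0, 1, -2], [1, -2, 1], [1, 1, 1]].

[[0, 1, -2], [1, -2, 1], [1, 1, 1]]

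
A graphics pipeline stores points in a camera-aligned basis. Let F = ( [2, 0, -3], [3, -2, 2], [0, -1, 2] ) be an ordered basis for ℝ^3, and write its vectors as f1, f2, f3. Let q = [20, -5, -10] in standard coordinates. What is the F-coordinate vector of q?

Write q = c_1 f1 + ... + c_3 f3 and solve for the c_i.
Row-reducing the augmented matrix [M | q] gives c = (4, 4, -3).
Check: 4f1 + 4f2 - 3f3 = [20, -5, -10].

[4, 4, -3]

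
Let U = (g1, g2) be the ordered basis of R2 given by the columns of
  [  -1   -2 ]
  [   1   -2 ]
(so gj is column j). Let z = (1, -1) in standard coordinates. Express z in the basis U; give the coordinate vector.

(-1, 0)

[z]_U is the unique c with M c = z, where M has columns g1, g2.
System: -c_1 - 2c_2 = 1, c_1 - 2c_2 = -1; solving gives c_1 = -1, c_2 = 0.
Check: -g1 + 0·g2 = (1, -1).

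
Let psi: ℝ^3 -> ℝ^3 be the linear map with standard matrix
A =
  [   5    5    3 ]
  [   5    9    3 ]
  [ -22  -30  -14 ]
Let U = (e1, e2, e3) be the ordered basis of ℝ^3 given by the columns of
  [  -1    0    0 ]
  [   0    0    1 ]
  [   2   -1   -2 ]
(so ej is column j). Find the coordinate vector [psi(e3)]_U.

Column 3 of [psi]_U is the U-coordinate vector of psi(e3).
In standard coordinates psi(e3) = A e3 = <-1, 3, -2>.
Converting to U: <-1, 3, -2> = e1 - 2e2 + 3e3, so the coordinate vector is <1, -2, 3>.

<1, -2, 3>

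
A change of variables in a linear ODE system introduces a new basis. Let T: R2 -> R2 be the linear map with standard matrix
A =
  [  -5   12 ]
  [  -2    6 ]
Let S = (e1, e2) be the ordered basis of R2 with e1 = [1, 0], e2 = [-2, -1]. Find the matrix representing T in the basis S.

[[-1, 2], [2, 2]]

With P the matrix whose columns are e1, e2, [T]_S = P^(-1) A P.
Column by column: T(e1) = A e1 = [-5, -2]; its S-coordinates [-1, 2] give column 1.
Continuing for each basis vector yields [T]_S = [[-1, 2], [2, 2]].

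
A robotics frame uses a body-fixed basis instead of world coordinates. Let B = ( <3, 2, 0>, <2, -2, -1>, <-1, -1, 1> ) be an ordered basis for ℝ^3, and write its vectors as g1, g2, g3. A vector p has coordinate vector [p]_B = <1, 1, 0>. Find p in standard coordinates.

The coordinates say p = g1 + g2 + 0·g3; adding the scaled basis vectors gives <5, 0, -1>.

<5, 0, -1>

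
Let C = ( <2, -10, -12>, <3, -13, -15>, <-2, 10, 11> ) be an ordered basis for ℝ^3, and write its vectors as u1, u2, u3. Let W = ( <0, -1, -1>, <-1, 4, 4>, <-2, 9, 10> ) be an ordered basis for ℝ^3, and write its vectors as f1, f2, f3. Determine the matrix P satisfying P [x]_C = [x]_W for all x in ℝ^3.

Column j of P is [uj]_W, since P maps C-coordinates to W-coordinates.
Expressing u1 in W: u1 = 0·f1 + 2f2 - 2f3, so column 1 of P is <0, 2, -2>.
Doing the same for each uj gives P = [[0, -1, -1], [2, 1, 0], [-2, -2, 1]].

[[0, -1, -1], [2, 1, 0], [-2, -2, 1]]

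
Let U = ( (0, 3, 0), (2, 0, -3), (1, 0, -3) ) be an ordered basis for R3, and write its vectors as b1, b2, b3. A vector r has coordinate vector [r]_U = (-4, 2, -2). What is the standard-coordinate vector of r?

(2, -12, 0)

The coordinates say r = -4b1 + 2b2 - 2b3; adding the scaled basis vectors gives (2, -12, 0).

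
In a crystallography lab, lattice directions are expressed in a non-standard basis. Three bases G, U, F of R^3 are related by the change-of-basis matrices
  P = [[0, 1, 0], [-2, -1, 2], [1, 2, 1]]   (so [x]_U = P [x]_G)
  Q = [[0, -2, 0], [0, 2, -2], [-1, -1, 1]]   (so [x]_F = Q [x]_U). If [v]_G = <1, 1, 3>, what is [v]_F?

Composing the changes, [v]_F = Q P [v]_G.
Q P = [[4, 2, -4], [-6, -6, 2], [3, 2, -1]]; applying this to <1, 1, 3> gives <-6, -6, 2>.

<-6, -6, 2>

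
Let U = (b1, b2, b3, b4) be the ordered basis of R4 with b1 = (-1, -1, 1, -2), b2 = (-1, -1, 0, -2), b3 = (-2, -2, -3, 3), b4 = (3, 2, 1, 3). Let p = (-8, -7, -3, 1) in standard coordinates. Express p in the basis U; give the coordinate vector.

(4, -3, 2, -1)

We seek scalars with c_1 b1 + ... + c_4 b4 = p; equivalently solve M c = p where the columns of M are b1, ..., b4.
Gaussian elimination on [M | p] yields c = (4, -3, 2, -1).
Check: 4b1 - 3b2 + 2b3 - b4 = (-8, -7, -3, 1).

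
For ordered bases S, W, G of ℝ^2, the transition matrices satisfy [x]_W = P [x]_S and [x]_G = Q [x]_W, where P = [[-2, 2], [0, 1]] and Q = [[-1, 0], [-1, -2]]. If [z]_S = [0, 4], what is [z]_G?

[-8, -16]

Apply P to get W-coordinates [8, 4], then Q to get G-coordinates.
The result is [z]_G = [-8, -16].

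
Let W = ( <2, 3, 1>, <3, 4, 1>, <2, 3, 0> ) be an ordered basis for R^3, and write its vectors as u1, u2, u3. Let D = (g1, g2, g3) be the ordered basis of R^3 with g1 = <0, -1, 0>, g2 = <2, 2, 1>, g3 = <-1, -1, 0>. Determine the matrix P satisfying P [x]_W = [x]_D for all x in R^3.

[[-1, -1, -1], [1, 1, 0], [0, -1, -2]]

Let M have columns uj and N have columns gj. Then for every x, N [x]_D = x = M [x]_W, so P = N^(-1) M.
Since det N = 1, N^(-1) has integer entries; multiplying gives P = [[-1, -1, -1], [1, 1, 0], [0, -1, -2]].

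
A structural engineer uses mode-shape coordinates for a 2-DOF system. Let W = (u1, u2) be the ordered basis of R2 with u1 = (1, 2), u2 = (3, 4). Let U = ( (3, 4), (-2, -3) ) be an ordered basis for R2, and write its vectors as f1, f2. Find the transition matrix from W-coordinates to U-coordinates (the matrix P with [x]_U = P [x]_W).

Let M have columns uj and N have columns fj. Then for every x, N [x]_U = x = M [x]_W, so P = N^(-1) M.
Since det N = -1, N^(-1) has integer entries; multiplying gives P = [[-1, 1], [-2, 0]].

[[-1, 1], [-2, 0]]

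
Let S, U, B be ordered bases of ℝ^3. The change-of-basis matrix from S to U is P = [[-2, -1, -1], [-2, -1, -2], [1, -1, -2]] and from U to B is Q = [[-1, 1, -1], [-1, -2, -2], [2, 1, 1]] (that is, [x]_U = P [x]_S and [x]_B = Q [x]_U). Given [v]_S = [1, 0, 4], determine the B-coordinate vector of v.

First [v]_U = P [v]_S = [-6, -10, -7].
Then [v]_B = Q [v]_U = [3, 40, -29].

[3, 40, -29]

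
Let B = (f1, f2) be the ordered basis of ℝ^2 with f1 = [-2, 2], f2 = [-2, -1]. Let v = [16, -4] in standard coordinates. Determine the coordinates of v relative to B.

[-4, -4]

We seek scalars with c_1 f1 + c_2 f2 = v; equivalently solve M c = v where the columns of M are f1, f2.
System: -2c_1 - 2c_2 = 16, 2c_1 - c_2 = -4; solving gives c_1 = -4, c_2 = -4.
Check: -4f1 - 4f2 = [16, -4].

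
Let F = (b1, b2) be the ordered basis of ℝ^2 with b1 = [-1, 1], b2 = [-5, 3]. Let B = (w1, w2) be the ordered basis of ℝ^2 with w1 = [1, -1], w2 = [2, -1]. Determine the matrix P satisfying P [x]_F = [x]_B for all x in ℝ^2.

Column j of P is [bj]_B, since P maps F-coordinates to B-coordinates.
Expressing b1 in B: b1 = -w1 + 0·w2, so column 1 of P is [-1, 0].
Doing the same for each bj gives P = [[-1, -1], [0, -2]].

[[-1, -1], [0, -2]]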